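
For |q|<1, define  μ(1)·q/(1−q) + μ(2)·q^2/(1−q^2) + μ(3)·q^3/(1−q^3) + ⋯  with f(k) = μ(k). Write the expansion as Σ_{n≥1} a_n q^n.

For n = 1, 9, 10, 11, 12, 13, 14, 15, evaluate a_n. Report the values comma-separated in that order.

1, 0, 0, 0, 0, 0, 0, 0

n=1: 1·1  μ→[1]=1
d|9:{1,3,9}  Σμ=1+(-1)+0=0
q^10  k|10↦μ(k): 10:1 5:-1 2:-1 1:1  a_10=0
d|11:{1,11}  Σμ=1+(-1)=0
d|12:{12,6,4,3,2,1}  Σμ=0+1+0+(-1)+(-1)+1=0
n=13: 1·13 13·1  μ→[1+(-1)]=0
d|14:{14,7,2,1}  Σμ=1+(-1)+(-1)+1=0
n=15: 15·1 5·3 3·5 1·15  μ→[1+(-1)+(-1)+1]=0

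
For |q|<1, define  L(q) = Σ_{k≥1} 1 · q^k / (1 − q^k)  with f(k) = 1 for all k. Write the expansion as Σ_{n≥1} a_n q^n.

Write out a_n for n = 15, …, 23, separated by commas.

4, 5, 2, 6, 2, 6, 4, 4, 2

[q^15] f(15)=1,f(5)=1,f(3)=1,f(1)=1 ⇒ 4
d|16:{1,2,4,8,16}  Σf=1+1+1+1+1=5
q^17  k|17↦f(k): 17:1 1:1  a_17=2
q^18  k|18↦f(k): 1:1 2:1 3:1 6:1 9:1 18:1  a_18=6
q^19  k|19↦f(k): 1:1 19:1  a_19=2
n=20: 1·20 2·10 4·5 5·4 10·2 20·1  f→[1+1+1+1+1+1]=6
q^21  k|21↦f(k): 1:1 3:1 7:1 21:1  a_21=4
n=22: 22·1 11·2 2·11 1·22  f→[1+1+1+1]=4
d|23:{23,1}  Σf=1+1=2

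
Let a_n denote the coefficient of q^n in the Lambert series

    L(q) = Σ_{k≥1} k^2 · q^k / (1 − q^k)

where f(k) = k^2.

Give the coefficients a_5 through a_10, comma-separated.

d|5:{1,5}  Σf=1+25=26
d|6:{6,3,2,1}  Σf=36+9+4+1=50
[q^7] f(7)=49,f(1)=1 ⇒ 50
q^8  k|8↦f(k): 8:64 4:16 2:4 1:1  a_8=85
q^9  k|9↦f(k): 1:1 3:9 9:81  a_9=91
n=10: 1·10 2·5 5·2 10·1  f→[1+4+25+100]=130

26, 50, 50, 85, 91, 130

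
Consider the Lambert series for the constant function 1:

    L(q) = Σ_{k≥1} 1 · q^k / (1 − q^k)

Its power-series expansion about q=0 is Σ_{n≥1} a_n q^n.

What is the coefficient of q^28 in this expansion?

a_28 = 6

d|28:{1,2,4,7,14,28}  Σf=1+1+1+1+1+1=6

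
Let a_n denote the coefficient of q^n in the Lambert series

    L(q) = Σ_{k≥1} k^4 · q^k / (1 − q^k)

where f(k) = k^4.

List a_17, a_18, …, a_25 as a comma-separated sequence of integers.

83522, 112931, 130322, 170898, 196964, 248914, 279842, 358258, 391251

q^17  k|17↦f(k): 1:1 17:83521  a_17=83522
n=18: 18·1 9·2 6·3 3·6 2·9 1·18  f→[104976+6561+1296+81+16+1]=112931
d|19:{1,19}  Σf=1+130321=130322
[q^20] f(20)=160000,f(10)=10000,f(5)=625,f(4)=256,f(2)=16,f(1)=1 ⇒ 170898
q^21  k|21↦f(k): 1:1 3:81 7:2401 21:194481  a_21=196964
n=22: 1·22 2·11 11·2 22·1  f→[1+16+14641+234256]=248914
[q^23] f(1)=1,f(23)=279841 ⇒ 279842
n=24: 1·24 2·12 3·8 4·6 6·4 8·3 12·2 24·1  f→[1+16+81+256+1296+4096+20736+331776]=358258
d|25:{1,5,25}  Σf=1+625+390625=391251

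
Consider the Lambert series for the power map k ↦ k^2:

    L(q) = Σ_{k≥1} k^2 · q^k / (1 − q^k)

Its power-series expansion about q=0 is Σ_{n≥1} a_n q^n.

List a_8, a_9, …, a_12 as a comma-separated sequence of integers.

85, 91, 130, 122, 210

n=8: 8·1 4·2 2·4 1·8  f→[64+16+4+1]=85
n=9: 9·1 3·3 1·9  f→[81+9+1]=91
n=10: 10·1 5·2 2·5 1·10  f→[100+25+4+1]=130
q^11  k|11↦f(k): 1:1 11:121  a_11=122
q^12  k|12↦f(k): 12:144 6:36 4:16 3:9 2:4 1:1  a_12=210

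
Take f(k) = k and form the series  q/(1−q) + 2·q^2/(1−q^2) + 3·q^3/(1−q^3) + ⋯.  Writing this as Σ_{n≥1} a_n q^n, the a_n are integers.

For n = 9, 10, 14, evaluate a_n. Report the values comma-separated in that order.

13, 18, 24

[q^9] f(1)=1,f(3)=3,f(9)=9 ⇒ 13
q^10  k|10↦f(k): 1:1 2:2 5:5 10:10  a_10=18
[q^14] f(14)=14,f(7)=7,f(2)=2,f(1)=1 ⇒ 24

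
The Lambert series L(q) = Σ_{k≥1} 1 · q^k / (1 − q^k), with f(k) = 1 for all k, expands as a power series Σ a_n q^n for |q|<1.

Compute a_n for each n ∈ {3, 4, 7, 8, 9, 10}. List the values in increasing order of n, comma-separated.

2, 3, 2, 4, 3, 4

n=3: 1·3 3·1  f→[1+1]=2
q^4  k|4↦f(k): 4:1 2:1 1:1  a_4=3
q^7  k|7↦f(k): 1:1 7:1  a_7=2
n=8: 8·1 4·2 2·4 1·8  f→[1+1+1+1]=4
[q^9] f(9)=1,f(3)=1,f(1)=1 ⇒ 3
[q^10] f(10)=1,f(5)=1,f(2)=1,f(1)=1 ⇒ 4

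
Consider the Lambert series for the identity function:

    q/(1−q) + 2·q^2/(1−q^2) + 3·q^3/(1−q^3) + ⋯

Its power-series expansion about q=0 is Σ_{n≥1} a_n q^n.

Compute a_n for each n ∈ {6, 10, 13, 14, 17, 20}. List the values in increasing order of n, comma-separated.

12, 18, 14, 24, 18, 42

d|6:{1,2,3,6}  Σf=1+2+3+6=12
q^10  k|10↦f(k): 1:1 2:2 5:5 10:10  a_10=18
n=13: 13·1 1·13  f→[13+1]=14
n=14: 14·1 7·2 2·7 1·14  f→[14+7+2+1]=24
d|17:{1,17}  Σf=1+17=18
n=20: 1·20 2·10 4·5 5·4 10·2 20·1  f→[1+2+4+5+10+20]=42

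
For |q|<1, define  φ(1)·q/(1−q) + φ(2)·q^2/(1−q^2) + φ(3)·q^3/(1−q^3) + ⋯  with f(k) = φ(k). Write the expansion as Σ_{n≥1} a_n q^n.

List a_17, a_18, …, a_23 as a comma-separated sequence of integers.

d|17:{17,1}  Σφ=16+1=17
n=18: 1·18 2·9 3·6 6·3 9·2 18·1  φ→[1+1+2+2+6+6]=18
n=19: 19·1 1·19  φ→[18+1]=19
[q^20] φ(20)=8,φ(10)=4,φ(5)=4,φ(4)=2,φ(2)=1,φ(1)=1 ⇒ 20
d|21:{21,7,3,1}  Σφ=12+6+2+1=21
n=22: 22·1 11·2 2·11 1·22  φ→[10+10+1+1]=22
q^23  k|23↦φ(k): 23:22 1:1  a_23=23

17, 18, 19, 20, 21, 22, 23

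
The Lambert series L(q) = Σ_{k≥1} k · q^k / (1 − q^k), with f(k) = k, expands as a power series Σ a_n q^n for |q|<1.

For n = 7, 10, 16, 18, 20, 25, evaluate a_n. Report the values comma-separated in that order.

8, 18, 31, 39, 42, 31

[q^7] f(1)=1,f(7)=7 ⇒ 8
n=10: 1·10 2·5 5·2 10·1  f→[1+2+5+10]=18
n=16: 16·1 8·2 4·4 2·8 1·16  f→[16+8+4+2+1]=31
q^18  k|18↦f(k): 1:1 2:2 3:3 6:6 9:9 18:18  a_18=39
n=20: 20·1 10·2 5·4 4·5 2·10 1·20  f→[20+10+5+4+2+1]=42
q^25  k|25↦f(k): 1:1 5:5 25:25  a_25=31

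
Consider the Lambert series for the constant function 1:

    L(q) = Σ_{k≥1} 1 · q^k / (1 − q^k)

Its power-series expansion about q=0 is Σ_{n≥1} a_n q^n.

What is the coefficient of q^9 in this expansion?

a_9 = 3

d|9:{1,3,9}  Σf=1+1+1=3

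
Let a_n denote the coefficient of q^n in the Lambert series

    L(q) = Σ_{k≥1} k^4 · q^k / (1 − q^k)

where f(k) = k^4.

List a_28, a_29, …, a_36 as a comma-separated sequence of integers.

q^28  k|28↦f(k): 28:614656 14:38416 7:2401 4:256 2:16 1:1  a_28=655746
q^29  k|29↦f(k): 29:707281 1:1  a_29=707282
[q^30] f(30)=810000,f(15)=50625,f(10)=10000,f(6)=1296,f(5)=625,f(3)=81,f(2)=16,f(1)=1 ⇒ 872644
[q^31] f(31)=923521,f(1)=1 ⇒ 923522
[q^32] f(1)=1,f(2)=16,f(4)=256,f(8)=4096,f(16)=65536,f(32)=1048576 ⇒ 1118481
n=33: 33·1 11·3 3·11 1·33  f→[1185921+14641+81+1]=1200644
q^34  k|34↦f(k): 1:1 2:16 17:83521 34:1336336  a_34=1419874
d|35:{35,7,5,1}  Σf=1500625+2401+625+1=1503652
n=36: 36·1 18·2 12·3 9·4 6·6 4·9 3·12 2·18 1·36  f→[1679616+104976+20736+6561+1296+256+81+16+1]=1813539

655746, 707282, 872644, 923522, 1118481, 1200644, 1419874, 1503652, 1813539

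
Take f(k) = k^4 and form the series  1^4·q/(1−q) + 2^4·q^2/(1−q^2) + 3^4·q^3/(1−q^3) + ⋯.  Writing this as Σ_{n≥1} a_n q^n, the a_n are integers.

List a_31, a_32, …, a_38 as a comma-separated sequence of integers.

923522, 1118481, 1200644, 1419874, 1503652, 1813539, 1874162, 2215474

d|31:{31,1}  Σf=923521+1=923522
n=32: 32·1 16·2 8·4 4·8 2·16 1·32  f→[1048576+65536+4096+256+16+1]=1118481
d|33:{33,11,3,1}  Σf=1185921+14641+81+1=1200644
d|34:{1,2,17,34}  Σf=1+16+83521+1336336=1419874
q^35  k|35↦f(k): 35:1500625 7:2401 5:625 1:1  a_35=1503652
d|36:{1,2,3,4,6,9,12,18,36}  Σf=1+16+81+256+1296+6561+20736+104976+1679616=1813539
n=37: 1·37 37·1  f→[1+1874161]=1874162
[q^38] f(1)=1,f(2)=16,f(19)=130321,f(38)=2085136 ⇒ 2215474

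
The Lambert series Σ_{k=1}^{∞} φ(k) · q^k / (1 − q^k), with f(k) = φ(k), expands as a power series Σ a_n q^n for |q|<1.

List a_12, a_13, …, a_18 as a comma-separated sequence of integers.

n=12: 1·12 2·6 3·4 4·3 6·2 12·1  φ→[1+1+2+2+2+4]=12
q^13  k|13↦φ(k): 13:12 1:1  a_13=13
q^14  k|14↦φ(k): 1:1 2:1 7:6 14:6  a_14=14
[q^15] φ(15)=8,φ(5)=4,φ(3)=2,φ(1)=1 ⇒ 15
[q^16] φ(16)=8,φ(8)=4,φ(4)=2,φ(2)=1,φ(1)=1 ⇒ 16
[q^17] φ(1)=1,φ(17)=16 ⇒ 17
d|18:{1,2,3,6,9,18}  Σφ=1+1+2+2+6+6=18

12, 13, 14, 15, 16, 17, 18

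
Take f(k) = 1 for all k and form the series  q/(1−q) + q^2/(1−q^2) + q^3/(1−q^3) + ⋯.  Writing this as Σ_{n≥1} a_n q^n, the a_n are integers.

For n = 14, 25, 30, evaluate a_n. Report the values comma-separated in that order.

q^14  k|14↦f(k): 14:1 7:1 2:1 1:1  a_14=4
n=25: 1·25 5·5 25·1  f→[1+1+1]=3
n=30: 1·30 2·15 3·10 5·6 6·5 10·3 15·2 30·1  f→[1+1+1+1+1+1+1+1]=8

4, 3, 8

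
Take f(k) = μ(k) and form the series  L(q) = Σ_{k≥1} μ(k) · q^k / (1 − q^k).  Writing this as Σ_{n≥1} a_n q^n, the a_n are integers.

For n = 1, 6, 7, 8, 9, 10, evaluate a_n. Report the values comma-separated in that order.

1, 0, 0, 0, 0, 0

q^1  k|1↦μ(k): 1:1  a_1=1
q^6  k|6↦μ(k): 1:1 2:-1 3:-1 6:1  a_6=0
d|7:{7,1}  Σμ=(-1)+1=0
q^8  k|8↦μ(k): 1:1 2:-1 4:0 8:0  a_8=0
[q^9] μ(1)=1,μ(3)=-1,μ(9)=0 ⇒ 0
d|10:{10,5,2,1}  Σμ=1+(-1)+(-1)+1=0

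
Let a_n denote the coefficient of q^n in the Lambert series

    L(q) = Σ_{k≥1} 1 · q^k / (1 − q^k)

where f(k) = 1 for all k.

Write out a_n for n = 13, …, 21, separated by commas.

2, 4, 4, 5, 2, 6, 2, 6, 4

[q^13] f(1)=1,f(13)=1 ⇒ 2
n=14: 14·1 7·2 2·7 1·14  f→[1+1+1+1]=4
q^15  k|15↦f(k): 1:1 3:1 5:1 15:1  a_15=4
[q^16] f(16)=1,f(8)=1,f(4)=1,f(2)=1,f(1)=1 ⇒ 5
n=17: 1·17 17·1  f→[1+1]=2
[q^18] f(1)=1,f(2)=1,f(3)=1,f(6)=1,f(9)=1,f(18)=1 ⇒ 6
d|19:{19,1}  Σf=1+1=2
q^20  k|20↦f(k): 1:1 2:1 4:1 5:1 10:1 20:1  a_20=6
n=21: 1·21 3·7 7·3 21·1  f→[1+1+1+1]=4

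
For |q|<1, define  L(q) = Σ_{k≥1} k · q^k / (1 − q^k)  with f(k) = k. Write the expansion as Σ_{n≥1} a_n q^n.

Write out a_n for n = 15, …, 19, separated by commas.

24, 31, 18, 39, 20

q^15  k|15↦f(k): 15:15 5:5 3:3 1:1  a_15=24
d|16:{1,2,4,8,16}  Σf=1+2+4+8+16=31
[q^17] f(17)=17,f(1)=1 ⇒ 18
q^18  k|18↦f(k): 1:1 2:2 3:3 6:6 9:9 18:18  a_18=39
d|19:{1,19}  Σf=1+19=20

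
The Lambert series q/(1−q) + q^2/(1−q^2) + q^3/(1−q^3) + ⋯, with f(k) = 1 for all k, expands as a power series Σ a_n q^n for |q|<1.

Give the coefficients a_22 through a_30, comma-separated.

[q^22] f(1)=1,f(2)=1,f(11)=1,f(22)=1 ⇒ 4
q^23  k|23↦f(k): 23:1 1:1  a_23=2
q^24  k|24↦f(k): 1:1 2:1 3:1 4:1 6:1 8:1 12:1 24:1  a_24=8
d|25:{25,5,1}  Σf=1+1+1=3
[q^26] f(1)=1,f(2)=1,f(13)=1,f(26)=1 ⇒ 4
n=27: 1·27 3·9 9·3 27·1  f→[1+1+1+1]=4
[q^28] f(1)=1,f(2)=1,f(4)=1,f(7)=1,f(14)=1,f(28)=1 ⇒ 6
d|29:{1,29}  Σf=1+1=2
d|30:{1,2,3,5,6,10,15,30}  Σf=1+1+1+1+1+1+1+1=8

4, 2, 8, 3, 4, 4, 6, 2, 8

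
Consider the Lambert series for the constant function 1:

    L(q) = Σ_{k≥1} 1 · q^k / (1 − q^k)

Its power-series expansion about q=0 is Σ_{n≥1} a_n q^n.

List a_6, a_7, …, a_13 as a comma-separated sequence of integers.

n=6: 1·6 2·3 3·2 6·1  f→[1+1+1+1]=4
d|7:{7,1}  Σf=1+1=2
[q^8] f(1)=1,f(2)=1,f(4)=1,f(8)=1 ⇒ 4
d|9:{1,3,9}  Σf=1+1+1=3
q^10  k|10↦f(k): 10:1 5:1 2:1 1:1  a_10=4
q^11  k|11↦f(k): 11:1 1:1  a_11=2
n=12: 12·1 6·2 4·3 3·4 2·6 1·12  f→[1+1+1+1+1+1]=6
d|13:{1,13}  Σf=1+1=2

4, 2, 4, 3, 4, 2, 6, 2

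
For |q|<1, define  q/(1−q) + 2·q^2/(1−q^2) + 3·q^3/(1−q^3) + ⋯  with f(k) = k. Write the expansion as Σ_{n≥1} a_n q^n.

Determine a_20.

d|20:{20,10,5,4,2,1}  Σf=20+10+5+4+2+1=42

a_20 = 42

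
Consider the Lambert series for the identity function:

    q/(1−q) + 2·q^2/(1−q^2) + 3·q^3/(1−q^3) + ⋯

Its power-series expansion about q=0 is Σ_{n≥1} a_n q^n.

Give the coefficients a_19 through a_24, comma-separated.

d|19:{1,19}  Σf=1+19=20
[q^20] f(20)=20,f(10)=10,f(5)=5,f(4)=4,f(2)=2,f(1)=1 ⇒ 42
[q^21] f(1)=1,f(3)=3,f(7)=7,f(21)=21 ⇒ 32
d|22:{22,11,2,1}  Σf=22+11+2+1=36
[q^23] f(23)=23,f(1)=1 ⇒ 24
q^24  k|24↦f(k): 1:1 2:2 3:3 4:4 6:6 8:8 12:12 24:24  a_24=60

20, 42, 32, 36, 24, 60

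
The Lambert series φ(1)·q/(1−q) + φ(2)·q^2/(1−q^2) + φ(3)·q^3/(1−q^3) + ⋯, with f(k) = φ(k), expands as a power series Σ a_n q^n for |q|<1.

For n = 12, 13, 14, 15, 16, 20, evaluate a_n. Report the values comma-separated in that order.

d|12:{12,6,4,3,2,1}  Σφ=4+2+2+2+1+1=12
n=13: 1·13 13·1  φ→[1+12]=13
n=14: 14·1 7·2 2·7 1·14  φ→[6+6+1+1]=14
q^15  k|15↦φ(k): 15:8 5:4 3:2 1:1  a_15=15
q^16  k|16↦φ(k): 16:8 8:4 4:2 2:1 1:1  a_16=16
q^20  k|20↦φ(k): 1:1 2:1 4:2 5:4 10:4 20:8  a_20=20

12, 13, 14, 15, 16, 20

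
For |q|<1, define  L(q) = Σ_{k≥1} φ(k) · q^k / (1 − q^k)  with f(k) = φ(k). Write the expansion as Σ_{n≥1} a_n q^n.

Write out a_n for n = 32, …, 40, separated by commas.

[q^32] φ(1)=1,φ(2)=1,φ(4)=2,φ(8)=4,φ(16)=8,φ(32)=16 ⇒ 32
d|33:{33,11,3,1}  Σφ=20+10+2+1=33
n=34: 1·34 2·17 17·2 34·1  φ→[1+1+16+16]=34
d|35:{1,5,7,35}  Σφ=1+4+6+24=35
n=36: 36·1 18·2 12·3 9·4 6·6 4·9 3·12 2·18 1·36  φ→[12+6+4+6+2+2+2+1+1]=36
d|37:{37,1}  Σφ=36+1=37
d|38:{1,2,19,38}  Σφ=1+1+18+18=38
d|39:{39,13,3,1}  Σφ=24+12+2+1=39
[q^40] φ(40)=16,φ(20)=8,φ(10)=4,φ(8)=4,φ(5)=4,φ(4)=2,φ(2)=1,φ(1)=1 ⇒ 40

32, 33, 34, 35, 36, 37, 38, 39, 40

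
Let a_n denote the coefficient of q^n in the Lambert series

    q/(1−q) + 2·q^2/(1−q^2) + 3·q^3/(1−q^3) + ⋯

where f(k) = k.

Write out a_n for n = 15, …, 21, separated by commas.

24, 31, 18, 39, 20, 42, 32

q^15  k|15↦f(k): 1:1 3:3 5:5 15:15  a_15=24
n=16: 1·16 2·8 4·4 8·2 16·1  f→[1+2+4+8+16]=31
n=17: 1·17 17·1  f→[1+17]=18
d|18:{18,9,6,3,2,1}  Σf=18+9+6+3+2+1=39
q^19  k|19↦f(k): 1:1 19:19  a_19=20
[q^20] f(1)=1,f(2)=2,f(4)=4,f(5)=5,f(10)=10,f(20)=20 ⇒ 42
n=21: 1·21 3·7 7·3 21·1  f→[1+3+7+21]=32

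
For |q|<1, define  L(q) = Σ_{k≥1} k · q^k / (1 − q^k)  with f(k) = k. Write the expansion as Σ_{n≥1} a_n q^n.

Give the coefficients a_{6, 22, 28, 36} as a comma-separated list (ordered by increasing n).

12, 36, 56, 91

n=6: 6·1 3·2 2·3 1·6  f→[6+3+2+1]=12
d|22:{22,11,2,1}  Σf=22+11+2+1=36
[q^28] f(28)=28,f(14)=14,f(7)=7,f(4)=4,f(2)=2,f(1)=1 ⇒ 56
d|36:{36,18,12,9,6,4,3,2,1}  Σf=36+18+12+9+6+4+3+2+1=91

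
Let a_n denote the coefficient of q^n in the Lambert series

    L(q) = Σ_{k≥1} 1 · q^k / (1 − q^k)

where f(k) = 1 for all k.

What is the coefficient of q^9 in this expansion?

n=9: 1·9 3·3 9·1  f→[1+1+1]=3

a_9 = 3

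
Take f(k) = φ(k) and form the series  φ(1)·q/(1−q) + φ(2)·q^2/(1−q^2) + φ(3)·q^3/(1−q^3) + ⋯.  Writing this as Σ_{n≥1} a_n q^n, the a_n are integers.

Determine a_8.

n=8: 1·8 2·4 4·2 8·1  φ→[1+1+2+4]=8

a_8 = 8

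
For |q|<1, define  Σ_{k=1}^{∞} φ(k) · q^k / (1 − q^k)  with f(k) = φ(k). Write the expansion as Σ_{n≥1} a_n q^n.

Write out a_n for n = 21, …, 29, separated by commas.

d|21:{21,7,3,1}  Σφ=12+6+2+1=21
d|22:{22,11,2,1}  Σφ=10+10+1+1=22
d|23:{23,1}  Σφ=22+1=23
[q^24] φ(1)=1,φ(2)=1,φ(3)=2,φ(4)=2,φ(6)=2,φ(8)=4,φ(12)=4,φ(24)=8 ⇒ 24
q^25  k|25↦φ(k): 1:1 5:4 25:20  a_25=25
q^26  k|26↦φ(k): 26:12 13:12 2:1 1:1  a_26=26
d|27:{27,9,3,1}  Σφ=18+6+2+1=27
q^28  k|28↦φ(k): 1:1 2:1 4:2 7:6 14:6 28:12  a_28=28
n=29: 29·1 1·29  φ→[28+1]=29

21, 22, 23, 24, 25, 26, 27, 28, 29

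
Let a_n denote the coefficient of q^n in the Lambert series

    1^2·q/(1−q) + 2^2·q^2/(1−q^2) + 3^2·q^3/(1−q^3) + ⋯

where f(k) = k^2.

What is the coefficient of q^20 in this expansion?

a_20 = 546

q^20  k|20↦f(k): 20:400 10:100 5:25 4:16 2:4 1:1  a_20=546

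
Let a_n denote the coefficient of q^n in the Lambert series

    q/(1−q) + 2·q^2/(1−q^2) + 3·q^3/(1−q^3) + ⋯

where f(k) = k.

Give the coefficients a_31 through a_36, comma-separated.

n=31: 31·1 1·31  f→[31+1]=32
n=32: 32·1 16·2 8·4 4·8 2·16 1·32  f→[32+16+8+4+2+1]=63
d|33:{33,11,3,1}  Σf=33+11+3+1=48
d|34:{34,17,2,1}  Σf=34+17+2+1=54
d|35:{1,5,7,35}  Σf=1+5+7+35=48
[q^36] f(1)=1,f(2)=2,f(3)=3,f(4)=4,f(6)=6,f(9)=9,f(12)=12,f(18)=18,f(36)=36 ⇒ 91

32, 63, 48, 54, 48, 91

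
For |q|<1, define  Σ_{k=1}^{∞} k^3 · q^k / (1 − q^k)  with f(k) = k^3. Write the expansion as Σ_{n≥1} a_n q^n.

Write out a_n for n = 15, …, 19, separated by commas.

[q^15] f(15)=3375,f(5)=125,f(3)=27,f(1)=1 ⇒ 3528
d|16:{1,2,4,8,16}  Σf=1+8+64+512+4096=4681
q^17  k|17↦f(k): 17:4913 1:1  a_17=4914
q^18  k|18↦f(k): 18:5832 9:729 6:216 3:27 2:8 1:1  a_18=6813
q^19  k|19↦f(k): 1:1 19:6859  a_19=6860

3528, 4681, 4914, 6813, 6860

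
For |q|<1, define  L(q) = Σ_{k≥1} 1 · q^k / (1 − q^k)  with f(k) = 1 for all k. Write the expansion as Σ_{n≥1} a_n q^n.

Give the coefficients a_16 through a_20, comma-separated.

5, 2, 6, 2, 6

q^16  k|16↦f(k): 16:1 8:1 4:1 2:1 1:1  a_16=5
d|17:{17,1}  Σf=1+1=2
d|18:{18,9,6,3,2,1}  Σf=1+1+1+1+1+1=6
q^19  k|19↦f(k): 19:1 1:1  a_19=2
q^20  k|20↦f(k): 20:1 10:1 5:1 4:1 2:1 1:1  a_20=6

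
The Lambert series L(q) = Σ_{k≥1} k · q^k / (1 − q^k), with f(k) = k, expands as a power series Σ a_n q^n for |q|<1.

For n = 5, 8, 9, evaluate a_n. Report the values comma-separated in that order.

n=5: 5·1 1·5  f→[5+1]=6
d|8:{8,4,2,1}  Σf=8+4+2+1=15
q^9  k|9↦f(k): 1:1 3:3 9:9  a_9=13

6, 15, 13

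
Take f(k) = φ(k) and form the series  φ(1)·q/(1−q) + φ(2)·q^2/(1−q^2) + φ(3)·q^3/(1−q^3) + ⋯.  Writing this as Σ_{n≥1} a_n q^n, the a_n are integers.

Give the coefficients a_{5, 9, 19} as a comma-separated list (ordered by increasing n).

n=5: 5·1 1·5  φ→[4+1]=5
d|9:{1,3,9}  Σφ=1+2+6=9
d|19:{19,1}  Σφ=18+1=19

5, 9, 19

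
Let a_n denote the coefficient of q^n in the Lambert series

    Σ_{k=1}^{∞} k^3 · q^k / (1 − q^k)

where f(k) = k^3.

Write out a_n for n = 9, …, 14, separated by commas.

757, 1134, 1332, 2044, 2198, 3096

q^9  k|9↦f(k): 1:1 3:27 9:729  a_9=757
d|10:{1,2,5,10}  Σf=1+8+125+1000=1134
n=11: 11·1 1·11  f→[1331+1]=1332
q^12  k|12↦f(k): 12:1728 6:216 4:64 3:27 2:8 1:1  a_12=2044
d|13:{13,1}  Σf=2197+1=2198
d|14:{14,7,2,1}  Σf=2744+343+8+1=3096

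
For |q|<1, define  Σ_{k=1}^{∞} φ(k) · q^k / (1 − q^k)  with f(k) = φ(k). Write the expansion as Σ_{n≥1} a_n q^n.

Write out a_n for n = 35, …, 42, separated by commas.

d|35:{1,5,7,35}  Σφ=1+4+6+24=35
q^36  k|36↦φ(k): 36:12 18:6 12:4 9:6 6:2 4:2 3:2 2:1 1:1  a_36=36
[q^37] φ(1)=1,φ(37)=36 ⇒ 37
n=38: 38·1 19·2 2·19 1·38  φ→[18+18+1+1]=38
d|39:{39,13,3,1}  Σφ=24+12+2+1=39
q^40  k|40↦φ(k): 40:16 20:8 10:4 8:4 5:4 4:2 2:1 1:1  a_40=40
q^41  k|41↦φ(k): 1:1 41:40  a_41=41
d|42:{42,21,14,7,6,3,2,1}  Σφ=12+12+6+6+2+2+1+1=42

35, 36, 37, 38, 39, 40, 41, 42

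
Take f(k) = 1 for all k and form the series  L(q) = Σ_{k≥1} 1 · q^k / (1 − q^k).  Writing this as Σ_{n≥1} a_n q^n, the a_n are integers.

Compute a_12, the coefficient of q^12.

a_12 = 6

n=12: 12·1 6·2 4·3 3·4 2·6 1·12  f→[1+1+1+1+1+1]=6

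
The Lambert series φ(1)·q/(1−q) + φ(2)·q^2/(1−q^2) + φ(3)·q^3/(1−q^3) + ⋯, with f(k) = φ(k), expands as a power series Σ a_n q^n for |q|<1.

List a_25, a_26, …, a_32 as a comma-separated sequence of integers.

q^25  k|25↦φ(k): 1:1 5:4 25:20  a_25=25
n=26: 26·1 13·2 2·13 1·26  φ→[12+12+1+1]=26
d|27:{1,3,9,27}  Σφ=1+2+6+18=27
d|28:{1,2,4,7,14,28}  Σφ=1+1+2+6+6+12=28
n=29: 1·29 29·1  φ→[1+28]=29
[q^30] φ(1)=1,φ(2)=1,φ(3)=2,φ(5)=4,φ(6)=2,φ(10)=4,φ(15)=8,φ(30)=8 ⇒ 30
d|31:{1,31}  Σφ=1+30=31
d|32:{1,2,4,8,16,32}  Σφ=1+1+2+4+8+16=32

25, 26, 27, 28, 29, 30, 31, 32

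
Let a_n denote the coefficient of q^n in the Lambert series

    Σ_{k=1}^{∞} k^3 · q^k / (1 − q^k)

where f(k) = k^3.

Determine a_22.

[q^22] f(1)=1,f(2)=8,f(11)=1331,f(22)=10648 ⇒ 11988

a_22 = 11988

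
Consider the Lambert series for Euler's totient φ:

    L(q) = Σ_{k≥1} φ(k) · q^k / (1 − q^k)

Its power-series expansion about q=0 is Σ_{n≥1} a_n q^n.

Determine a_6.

d|6:{1,2,3,6}  Σφ=1+1+2+2=6

a_6 = 6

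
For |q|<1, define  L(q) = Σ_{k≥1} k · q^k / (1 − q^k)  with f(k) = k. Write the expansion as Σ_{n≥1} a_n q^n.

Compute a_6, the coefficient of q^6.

a_6 = 12

q^6  k|6↦f(k): 1:1 2:2 3:3 6:6  a_6=12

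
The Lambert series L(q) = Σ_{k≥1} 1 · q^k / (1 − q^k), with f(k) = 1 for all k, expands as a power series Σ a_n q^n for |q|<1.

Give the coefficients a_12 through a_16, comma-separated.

n=12: 12·1 6·2 4·3 3·4 2·6 1·12  f→[1+1+1+1+1+1]=6
d|13:{13,1}  Σf=1+1=2
n=14: 14·1 7·2 2·7 1·14  f→[1+1+1+1]=4
d|15:{15,5,3,1}  Σf=1+1+1+1=4
n=16: 1·16 2·8 4·4 8·2 16·1  f→[1+1+1+1+1]=5

6, 2, 4, 4, 5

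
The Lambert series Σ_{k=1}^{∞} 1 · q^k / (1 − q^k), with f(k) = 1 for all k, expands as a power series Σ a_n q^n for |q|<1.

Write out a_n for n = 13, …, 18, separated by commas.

2, 4, 4, 5, 2, 6

q^13  k|13↦f(k): 13:1 1:1  a_13=2
[q^14] f(1)=1,f(2)=1,f(7)=1,f(14)=1 ⇒ 4
d|15:{15,5,3,1}  Σf=1+1+1+1=4
q^16  k|16↦f(k): 1:1 2:1 4:1 8:1 16:1  a_16=5
d|17:{17,1}  Σf=1+1=2
d|18:{1,2,3,6,9,18}  Σf=1+1+1+1+1+1=6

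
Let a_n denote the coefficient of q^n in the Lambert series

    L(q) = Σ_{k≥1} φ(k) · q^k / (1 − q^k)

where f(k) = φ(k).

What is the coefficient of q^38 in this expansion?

d|38:{38,19,2,1}  Σφ=18+18+1+1=38

a_38 = 38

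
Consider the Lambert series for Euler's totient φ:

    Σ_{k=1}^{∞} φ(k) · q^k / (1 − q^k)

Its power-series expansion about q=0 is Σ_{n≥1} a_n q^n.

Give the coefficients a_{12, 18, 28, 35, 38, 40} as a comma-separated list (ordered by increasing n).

[q^12] φ(1)=1,φ(2)=1,φ(3)=2,φ(4)=2,φ(6)=2,φ(12)=4 ⇒ 12
d|18:{1,2,3,6,9,18}  Σφ=1+1+2+2+6+6=18
q^28  k|28↦φ(k): 28:12 14:6 7:6 4:2 2:1 1:1  a_28=28
n=35: 35·1 7·5 5·7 1·35  φ→[24+6+4+1]=35
d|38:{1,2,19,38}  Σφ=1+1+18+18=38
q^40  k|40↦φ(k): 40:16 20:8 10:4 8:4 5:4 4:2 2:1 1:1  a_40=40

12, 18, 28, 35, 38, 40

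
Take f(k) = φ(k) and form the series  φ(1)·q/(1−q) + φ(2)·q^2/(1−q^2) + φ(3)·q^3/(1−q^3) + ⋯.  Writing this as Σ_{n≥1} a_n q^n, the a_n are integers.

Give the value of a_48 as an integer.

[q^48] φ(48)=16,φ(24)=8,φ(16)=8,φ(12)=4,φ(8)=4,φ(6)=2,φ(4)=2,φ(3)=2,φ(2)=1,φ(1)=1 ⇒ 48

a_48 = 48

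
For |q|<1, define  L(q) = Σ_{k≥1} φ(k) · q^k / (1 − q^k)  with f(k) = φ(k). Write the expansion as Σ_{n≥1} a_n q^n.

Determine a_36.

n=36: 1·36 2·18 3·12 4·9 6·6 9·4 12·3 18·2 36·1  φ→[1+1+2+2+2+6+4+6+12]=36

a_36 = 36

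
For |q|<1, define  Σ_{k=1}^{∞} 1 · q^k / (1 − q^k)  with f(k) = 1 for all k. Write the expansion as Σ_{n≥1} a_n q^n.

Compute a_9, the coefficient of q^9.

a_9 = 3

q^9  k|9↦f(k): 1:1 3:1 9:1  a_9=3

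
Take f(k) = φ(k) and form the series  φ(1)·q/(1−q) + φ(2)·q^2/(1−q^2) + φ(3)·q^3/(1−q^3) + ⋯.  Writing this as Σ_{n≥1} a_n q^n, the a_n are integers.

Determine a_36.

n=36: 1·36 2·18 3·12 4·9 6·6 9·4 12·3 18·2 36·1  φ→[1+1+2+2+2+6+4+6+12]=36

a_36 = 36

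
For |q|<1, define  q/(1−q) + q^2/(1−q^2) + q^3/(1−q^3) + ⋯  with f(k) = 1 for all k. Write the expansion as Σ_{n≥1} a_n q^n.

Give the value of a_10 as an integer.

q^10  k|10↦f(k): 1:1 2:1 5:1 10:1  a_10=4

a_10 = 4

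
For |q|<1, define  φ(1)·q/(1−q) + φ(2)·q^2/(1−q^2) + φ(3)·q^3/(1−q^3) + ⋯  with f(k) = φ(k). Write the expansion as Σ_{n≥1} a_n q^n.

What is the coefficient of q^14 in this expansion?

n=14: 14·1 7·2 2·7 1·14  φ→[6+6+1+1]=14

a_14 = 14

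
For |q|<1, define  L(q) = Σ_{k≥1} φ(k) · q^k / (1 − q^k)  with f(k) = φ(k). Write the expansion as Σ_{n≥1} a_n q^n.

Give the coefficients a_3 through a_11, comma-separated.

[q^3] φ(1)=1,φ(3)=2 ⇒ 3
q^4  k|4↦φ(k): 4:2 2:1 1:1  a_4=4
n=5: 5·1 1·5  φ→[4+1]=5
n=6: 1·6 2·3 3·2 6·1  φ→[1+1+2+2]=6
d|7:{7,1}  Σφ=6+1=7
[q^8] φ(8)=4,φ(4)=2,φ(2)=1,φ(1)=1 ⇒ 8
d|9:{9,3,1}  Σφ=6+2+1=9
d|10:{1,2,5,10}  Σφ=1+1+4+4=10
q^11  k|11↦φ(k): 1:1 11:10  a_11=11

3, 4, 5, 6, 7, 8, 9, 10, 11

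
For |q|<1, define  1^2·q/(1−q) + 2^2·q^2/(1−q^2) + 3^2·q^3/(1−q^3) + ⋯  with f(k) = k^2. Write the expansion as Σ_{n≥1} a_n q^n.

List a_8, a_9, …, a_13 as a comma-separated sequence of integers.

q^8  k|8↦f(k): 1:1 2:4 4:16 8:64  a_8=85
q^9  k|9↦f(k): 1:1 3:9 9:81  a_9=91
d|10:{1,2,5,10}  Σf=1+4+25+100=130
n=11: 11·1 1·11  f→[121+1]=122
q^12  k|12↦f(k): 12:144 6:36 4:16 3:9 2:4 1:1  a_12=210
n=13: 13·1 1·13  f→[169+1]=170

85, 91, 130, 122, 210, 170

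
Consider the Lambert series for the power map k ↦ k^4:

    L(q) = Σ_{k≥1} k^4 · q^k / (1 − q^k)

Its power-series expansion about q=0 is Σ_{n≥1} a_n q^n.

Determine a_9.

[q^9] f(1)=1,f(3)=81,f(9)=6561 ⇒ 6643

a_9 = 6643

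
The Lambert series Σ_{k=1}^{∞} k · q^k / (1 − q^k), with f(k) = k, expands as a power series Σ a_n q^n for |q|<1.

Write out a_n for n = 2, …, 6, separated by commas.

n=2: 2·1 1·2  f→[2+1]=3
d|3:{3,1}  Σf=3+1=4
n=4: 1·4 2·2 4·1  f→[1+2+4]=7
q^5  k|5↦f(k): 5:5 1:1  a_5=6
[q^6] f(6)=6,f(3)=3,f(2)=2,f(1)=1 ⇒ 12

3, 4, 7, 6, 12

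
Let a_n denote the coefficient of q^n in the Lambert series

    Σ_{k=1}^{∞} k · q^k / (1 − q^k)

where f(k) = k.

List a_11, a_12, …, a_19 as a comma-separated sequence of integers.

12, 28, 14, 24, 24, 31, 18, 39, 20

q^11  k|11↦f(k): 11:11 1:1  a_11=12
d|12:{12,6,4,3,2,1}  Σf=12+6+4+3+2+1=28
q^13  k|13↦f(k): 13:13 1:1  a_13=14
n=14: 1·14 2·7 7·2 14·1  f→[1+2+7+14]=24
q^15  k|15↦f(k): 15:15 5:5 3:3 1:1  a_15=24
d|16:{1,2,4,8,16}  Σf=1+2+4+8+16=31
q^17  k|17↦f(k): 1:1 17:17  a_17=18
q^18  k|18↦f(k): 18:18 9:9 6:6 3:3 2:2 1:1  a_18=39
n=19: 19·1 1·19  f→[19+1]=20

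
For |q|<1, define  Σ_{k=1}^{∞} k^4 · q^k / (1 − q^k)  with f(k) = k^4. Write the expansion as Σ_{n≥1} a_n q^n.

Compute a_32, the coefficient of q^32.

n=32: 1·32 2·16 4·8 8·4 16·2 32·1  f→[1+16+256+4096+65536+1048576]=1118481

a_32 = 1118481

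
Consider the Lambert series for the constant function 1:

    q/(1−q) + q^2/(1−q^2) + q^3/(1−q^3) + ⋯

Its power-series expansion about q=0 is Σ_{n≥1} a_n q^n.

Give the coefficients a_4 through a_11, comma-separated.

3, 2, 4, 2, 4, 3, 4, 2

[q^4] f(1)=1,f(2)=1,f(4)=1 ⇒ 3
q^5  k|5↦f(k): 5:1 1:1  a_5=2
q^6  k|6↦f(k): 6:1 3:1 2:1 1:1  a_6=4
q^7  k|7↦f(k): 7:1 1:1  a_7=2
q^8  k|8↦f(k): 8:1 4:1 2:1 1:1  a_8=4
d|9:{9,3,1}  Σf=1+1+1=3
q^10  k|10↦f(k): 10:1 5:1 2:1 1:1  a_10=4
d|11:{1,11}  Σf=1+1=2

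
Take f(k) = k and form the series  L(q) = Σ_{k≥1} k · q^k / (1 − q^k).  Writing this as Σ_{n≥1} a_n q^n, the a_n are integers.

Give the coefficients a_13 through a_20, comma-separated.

n=13: 13·1 1·13  f→[13+1]=14
n=14: 1·14 2·7 7·2 14·1  f→[1+2+7+14]=24
d|15:{1,3,5,15}  Σf=1+3+5+15=24
n=16: 1·16 2·8 4·4 8·2 16·1  f→[1+2+4+8+16]=31
n=17: 17·1 1·17  f→[17+1]=18
q^18  k|18↦f(k): 18:18 9:9 6:6 3:3 2:2 1:1  a_18=39
n=19: 19·1 1·19  f→[19+1]=20
n=20: 1·20 2·10 4·5 5·4 10·2 20·1  f→[1+2+4+5+10+20]=42

14, 24, 24, 31, 18, 39, 20, 42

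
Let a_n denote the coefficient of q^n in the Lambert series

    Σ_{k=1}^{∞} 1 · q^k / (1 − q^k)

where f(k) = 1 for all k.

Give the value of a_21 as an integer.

q^21  k|21↦f(k): 1:1 3:1 7:1 21:1  a_21=4

a_21 = 4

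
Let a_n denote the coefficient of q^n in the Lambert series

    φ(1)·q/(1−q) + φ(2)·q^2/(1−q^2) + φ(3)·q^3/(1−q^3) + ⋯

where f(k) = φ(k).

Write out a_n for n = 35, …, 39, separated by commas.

[q^35] φ(35)=24,φ(7)=6,φ(5)=4,φ(1)=1 ⇒ 35
q^36  k|36↦φ(k): 1:1 2:1 3:2 4:2 6:2 9:6 12:4 18:6 36:12  a_36=36
q^37  k|37↦φ(k): 1:1 37:36  a_37=37
n=38: 38·1 19·2 2·19 1·38  φ→[18+18+1+1]=38
q^39  k|39↦φ(k): 39:24 13:12 3:2 1:1  a_39=39

35, 36, 37, 38, 39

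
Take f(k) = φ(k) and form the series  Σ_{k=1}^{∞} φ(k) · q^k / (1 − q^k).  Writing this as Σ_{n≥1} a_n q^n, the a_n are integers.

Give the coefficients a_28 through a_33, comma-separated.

d|28:{1,2,4,7,14,28}  Σφ=1+1+2+6+6+12=28
d|29:{1,29}  Σφ=1+28=29
n=30: 30·1 15·2 10·3 6·5 5·6 3·10 2·15 1·30  φ→[8+8+4+2+4+2+1+1]=30
d|31:{31,1}  Σφ=30+1=31
[q^32] φ(1)=1,φ(2)=1,φ(4)=2,φ(8)=4,φ(16)=8,φ(32)=16 ⇒ 32
[q^33] φ(33)=20,φ(11)=10,φ(3)=2,φ(1)=1 ⇒ 33

28, 29, 30, 31, 32, 33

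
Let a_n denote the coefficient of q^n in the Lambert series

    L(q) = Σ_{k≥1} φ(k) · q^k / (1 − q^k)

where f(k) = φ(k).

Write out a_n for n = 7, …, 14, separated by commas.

d|7:{1,7}  Σφ=1+6=7
n=8: 1·8 2·4 4·2 8·1  φ→[1+1+2+4]=8
[q^9] φ(1)=1,φ(3)=2,φ(9)=6 ⇒ 9
[q^10] φ(10)=4,φ(5)=4,φ(2)=1,φ(1)=1 ⇒ 10
q^11  k|11↦φ(k): 11:10 1:1  a_11=11
n=12: 1·12 2·6 3·4 4·3 6·2 12·1  φ→[1+1+2+2+2+4]=12
q^13  k|13↦φ(k): 13:12 1:1  a_13=13
n=14: 14·1 7·2 2·7 1·14  φ→[6+6+1+1]=14

7, 8, 9, 10, 11, 12, 13, 14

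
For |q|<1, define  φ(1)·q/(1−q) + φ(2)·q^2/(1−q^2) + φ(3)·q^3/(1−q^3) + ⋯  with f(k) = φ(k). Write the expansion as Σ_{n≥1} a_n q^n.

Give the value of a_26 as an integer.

q^26  k|26↦φ(k): 26:12 13:12 2:1 1:1  a_26=26

a_26 = 26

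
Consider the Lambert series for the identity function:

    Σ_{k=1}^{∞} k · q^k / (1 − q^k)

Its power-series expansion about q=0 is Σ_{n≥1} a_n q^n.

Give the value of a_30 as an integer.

n=30: 1·30 2·15 3·10 5·6 6·5 10·3 15·2 30·1  f→[1+2+3+5+6+10+15+30]=72

a_30 = 72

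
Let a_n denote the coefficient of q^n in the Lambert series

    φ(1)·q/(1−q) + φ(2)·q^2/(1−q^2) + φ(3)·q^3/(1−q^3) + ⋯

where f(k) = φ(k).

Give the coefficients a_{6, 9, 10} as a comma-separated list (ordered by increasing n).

[q^6] φ(1)=1,φ(2)=1,φ(3)=2,φ(6)=2 ⇒ 6
d|9:{1,3,9}  Σφ=1+2+6=9
q^10  k|10↦φ(k): 10:4 5:4 2:1 1:1  a_10=10

6, 9, 10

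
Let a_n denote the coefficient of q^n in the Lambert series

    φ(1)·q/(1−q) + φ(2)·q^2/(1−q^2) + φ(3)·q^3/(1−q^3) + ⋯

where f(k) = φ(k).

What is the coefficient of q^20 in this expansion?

[q^20] φ(20)=8,φ(10)=4,φ(5)=4,φ(4)=2,φ(2)=1,φ(1)=1 ⇒ 20

a_20 = 20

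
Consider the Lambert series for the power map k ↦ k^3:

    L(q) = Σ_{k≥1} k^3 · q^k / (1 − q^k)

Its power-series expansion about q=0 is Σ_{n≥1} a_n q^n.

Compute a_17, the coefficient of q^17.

a_17 = 4914

n=17: 17·1 1·17  f→[4913+1]=4914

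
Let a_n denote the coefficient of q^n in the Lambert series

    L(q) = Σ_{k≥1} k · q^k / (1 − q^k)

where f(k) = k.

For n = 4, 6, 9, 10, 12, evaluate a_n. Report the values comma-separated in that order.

d|4:{1,2,4}  Σf=1+2+4=7
q^6  k|6↦f(k): 1:1 2:2 3:3 6:6  a_6=12
d|9:{1,3,9}  Σf=1+3+9=13
n=10: 10·1 5·2 2·5 1·10  f→[10+5+2+1]=18
n=12: 1·12 2·6 3·4 4·3 6·2 12·1  f→[1+2+3+4+6+12]=28

7, 12, 13, 18, 28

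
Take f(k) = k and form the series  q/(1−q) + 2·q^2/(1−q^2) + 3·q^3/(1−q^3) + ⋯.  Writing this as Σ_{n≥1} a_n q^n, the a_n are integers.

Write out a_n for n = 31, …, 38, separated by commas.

q^31  k|31↦f(k): 1:1 31:31  a_31=32
d|32:{1,2,4,8,16,32}  Σf=1+2+4+8+16+32=63
d|33:{33,11,3,1}  Σf=33+11+3+1=48
n=34: 34·1 17·2 2·17 1·34  f→[34+17+2+1]=54
[q^35] f(35)=35,f(7)=7,f(5)=5,f(1)=1 ⇒ 48
[q^36] f(1)=1,f(2)=2,f(3)=3,f(4)=4,f(6)=6,f(9)=9,f(12)=12,f(18)=18,f(36)=36 ⇒ 91
n=37: 1·37 37·1  f→[1+37]=38
n=38: 38·1 19·2 2·19 1·38  f→[38+19+2+1]=60

32, 63, 48, 54, 48, 91, 38, 60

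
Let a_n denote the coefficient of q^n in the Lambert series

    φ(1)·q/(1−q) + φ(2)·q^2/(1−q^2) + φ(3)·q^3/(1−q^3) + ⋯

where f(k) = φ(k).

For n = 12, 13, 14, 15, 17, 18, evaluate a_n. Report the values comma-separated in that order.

n=12: 12·1 6·2 4·3 3·4 2·6 1·12  φ→[4+2+2+2+1+1]=12
[q^13] φ(1)=1,φ(13)=12 ⇒ 13
[q^14] φ(14)=6,φ(7)=6,φ(2)=1,φ(1)=1 ⇒ 14
d|15:{15,5,3,1}  Σφ=8+4+2+1=15
d|17:{17,1}  Σφ=16+1=17
n=18: 1·18 2·9 3·6 6·3 9·2 18·1  φ→[1+1+2+2+6+6]=18

12, 13, 14, 15, 17, 18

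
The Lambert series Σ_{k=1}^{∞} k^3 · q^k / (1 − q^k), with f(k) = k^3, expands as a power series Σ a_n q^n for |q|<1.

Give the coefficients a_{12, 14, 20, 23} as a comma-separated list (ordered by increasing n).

2044, 3096, 9198, 12168

q^12  k|12↦f(k): 12:1728 6:216 4:64 3:27 2:8 1:1  a_12=2044
n=14: 1·14 2·7 7·2 14·1  f→[1+8+343+2744]=3096
[q^20] f(20)=8000,f(10)=1000,f(5)=125,f(4)=64,f(2)=8,f(1)=1 ⇒ 9198
d|23:{1,23}  Σf=1+12167=12168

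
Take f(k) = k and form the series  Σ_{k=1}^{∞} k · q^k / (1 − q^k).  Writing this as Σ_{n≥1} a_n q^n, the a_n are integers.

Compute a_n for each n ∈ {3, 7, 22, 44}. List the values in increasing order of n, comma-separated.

d|3:{1,3}  Σf=1+3=4
q^7  k|7↦f(k): 1:1 7:7  a_7=8
n=22: 1·22 2·11 11·2 22·1  f→[1+2+11+22]=36
q^44  k|44↦f(k): 44:44 22:22 11:11 4:4 2:2 1:1  a_44=84

4, 8, 36, 84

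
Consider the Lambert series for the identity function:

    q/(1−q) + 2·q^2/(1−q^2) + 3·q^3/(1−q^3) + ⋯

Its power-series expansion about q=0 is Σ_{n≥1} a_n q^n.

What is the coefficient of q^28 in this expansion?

a_28 = 56

q^28  k|28↦f(k): 28:28 14:14 7:7 4:4 2:2 1:1  a_28=56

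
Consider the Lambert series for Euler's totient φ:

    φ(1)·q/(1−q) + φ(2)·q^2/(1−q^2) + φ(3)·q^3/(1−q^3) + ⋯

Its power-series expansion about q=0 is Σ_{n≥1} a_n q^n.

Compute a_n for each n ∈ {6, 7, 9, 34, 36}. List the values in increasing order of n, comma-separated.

q^6  k|6↦φ(k): 1:1 2:1 3:2 6:2  a_6=6
q^7  k|7↦φ(k): 1:1 7:6  a_7=7
d|9:{9,3,1}  Σφ=6+2+1=9
n=34: 34·1 17·2 2·17 1·34  φ→[16+16+1+1]=34
d|36:{36,18,12,9,6,4,3,2,1}  Σφ=12+6+4+6+2+2+2+1+1=36

6, 7, 9, 34, 36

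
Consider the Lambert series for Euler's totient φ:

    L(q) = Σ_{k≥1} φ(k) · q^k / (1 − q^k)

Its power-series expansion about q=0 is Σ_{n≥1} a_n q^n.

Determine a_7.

d|7:{7,1}  Σφ=6+1=7

a_7 = 7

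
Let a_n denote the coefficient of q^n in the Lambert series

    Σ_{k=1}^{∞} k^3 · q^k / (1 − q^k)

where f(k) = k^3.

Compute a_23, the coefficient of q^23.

q^23  k|23↦f(k): 23:12167 1:1  a_23=12168

a_23 = 12168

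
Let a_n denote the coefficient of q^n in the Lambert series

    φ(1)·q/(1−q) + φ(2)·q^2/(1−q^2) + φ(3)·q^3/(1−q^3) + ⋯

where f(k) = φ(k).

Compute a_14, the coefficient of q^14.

[q^14] φ(14)=6,φ(7)=6,φ(2)=1,φ(1)=1 ⇒ 14

a_14 = 14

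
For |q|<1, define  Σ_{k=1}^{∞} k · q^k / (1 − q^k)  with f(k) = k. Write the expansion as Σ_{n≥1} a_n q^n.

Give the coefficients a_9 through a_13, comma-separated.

13, 18, 12, 28, 14

n=9: 9·1 3·3 1·9  f→[9+3+1]=13
[q^10] f(10)=10,f(5)=5,f(2)=2,f(1)=1 ⇒ 18
[q^11] f(11)=11,f(1)=1 ⇒ 12
n=12: 12·1 6·2 4·3 3·4 2·6 1·12  f→[12+6+4+3+2+1]=28
n=13: 13·1 1·13  f→[13+1]=14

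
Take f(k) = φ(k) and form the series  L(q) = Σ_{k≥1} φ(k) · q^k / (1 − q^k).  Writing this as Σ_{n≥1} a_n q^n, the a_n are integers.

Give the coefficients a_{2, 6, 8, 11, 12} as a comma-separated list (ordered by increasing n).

[q^2] φ(1)=1,φ(2)=1 ⇒ 2
d|6:{6,3,2,1}  Σφ=2+2+1+1=6
q^8  k|8↦φ(k): 8:4 4:2 2:1 1:1  a_8=8
d|11:{1,11}  Σφ=1+10=11
d|12:{12,6,4,3,2,1}  Σφ=4+2+2+2+1+1=12

2, 6, 8, 11, 12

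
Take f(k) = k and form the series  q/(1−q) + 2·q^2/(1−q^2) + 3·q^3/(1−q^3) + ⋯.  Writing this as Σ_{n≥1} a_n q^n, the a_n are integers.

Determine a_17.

q^17  k|17↦f(k): 17:17 1:1  a_17=18

a_17 = 18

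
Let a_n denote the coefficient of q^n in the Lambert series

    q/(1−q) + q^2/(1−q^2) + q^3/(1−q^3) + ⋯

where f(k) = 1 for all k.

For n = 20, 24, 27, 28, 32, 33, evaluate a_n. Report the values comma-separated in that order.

6, 8, 4, 6, 6, 4

q^20  k|20↦f(k): 20:1 10:1 5:1 4:1 2:1 1:1  a_20=6
[q^24] f(24)=1,f(12)=1,f(8)=1,f(6)=1,f(4)=1,f(3)=1,f(2)=1,f(1)=1 ⇒ 8
q^27  k|27↦f(k): 1:1 3:1 9:1 27:1  a_27=4
[q^28] f(28)=1,f(14)=1,f(7)=1,f(4)=1,f(2)=1,f(1)=1 ⇒ 6
d|32:{32,16,8,4,2,1}  Σf=1+1+1+1+1+1=6
n=33: 33·1 11·3 3·11 1·33  f→[1+1+1+1]=4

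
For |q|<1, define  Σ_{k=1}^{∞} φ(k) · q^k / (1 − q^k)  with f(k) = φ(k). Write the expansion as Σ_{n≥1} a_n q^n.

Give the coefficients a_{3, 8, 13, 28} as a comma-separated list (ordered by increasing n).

n=3: 1·3 3·1  φ→[1+2]=3
[q^8] φ(8)=4,φ(4)=2,φ(2)=1,φ(1)=1 ⇒ 8
d|13:{1,13}  Σφ=1+12=13
n=28: 28·1 14·2 7·4 4·7 2·14 1·28  φ→[12+6+6+2+1+1]=28

3, 8, 13, 28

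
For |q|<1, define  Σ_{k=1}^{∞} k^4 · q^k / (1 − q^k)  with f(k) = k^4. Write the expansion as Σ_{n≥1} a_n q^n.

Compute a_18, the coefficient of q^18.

a_18 = 112931

q^18  k|18↦f(k): 1:1 2:16 3:81 6:1296 9:6561 18:104976  a_18=112931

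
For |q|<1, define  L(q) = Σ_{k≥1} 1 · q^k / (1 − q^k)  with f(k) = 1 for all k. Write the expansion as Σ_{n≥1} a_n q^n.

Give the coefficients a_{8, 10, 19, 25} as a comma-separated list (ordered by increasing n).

n=8: 1·8 2·4 4·2 8·1  f→[1+1+1+1]=4
n=10: 10·1 5·2 2·5 1·10  f→[1+1+1+1]=4
q^19  k|19↦f(k): 1:1 19:1  a_19=2
n=25: 1·25 5·5 25·1  f→[1+1+1]=3

4, 4, 2, 3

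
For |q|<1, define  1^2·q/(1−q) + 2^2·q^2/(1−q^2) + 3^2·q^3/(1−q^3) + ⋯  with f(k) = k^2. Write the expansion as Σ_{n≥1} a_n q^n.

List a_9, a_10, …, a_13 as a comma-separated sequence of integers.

91, 130, 122, 210, 170

q^9  k|9↦f(k): 1:1 3:9 9:81  a_9=91
[q^10] f(10)=100,f(5)=25,f(2)=4,f(1)=1 ⇒ 130
[q^11] f(1)=1,f(11)=121 ⇒ 122
q^12  k|12↦f(k): 12:144 6:36 4:16 3:9 2:4 1:1  a_12=210
n=13: 1·13 13·1  f→[1+169]=170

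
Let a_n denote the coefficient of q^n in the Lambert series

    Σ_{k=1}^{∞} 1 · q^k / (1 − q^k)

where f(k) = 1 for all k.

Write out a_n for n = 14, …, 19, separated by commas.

4, 4, 5, 2, 6, 2

n=14: 1·14 2·7 7·2 14·1  f→[1+1+1+1]=4
[q^15] f(1)=1,f(3)=1,f(5)=1,f(15)=1 ⇒ 4
n=16: 16·1 8·2 4·4 2·8 1·16  f→[1+1+1+1+1]=5
n=17: 1·17 17·1  f→[1+1]=2
q^18  k|18↦f(k): 18:1 9:1 6:1 3:1 2:1 1:1  a_18=6
n=19: 1·19 19·1  f→[1+1]=2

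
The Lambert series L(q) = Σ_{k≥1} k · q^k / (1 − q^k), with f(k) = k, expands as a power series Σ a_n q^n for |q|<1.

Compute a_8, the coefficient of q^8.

a_8 = 15

q^8  k|8↦f(k): 8:8 4:4 2:2 1:1  a_8=15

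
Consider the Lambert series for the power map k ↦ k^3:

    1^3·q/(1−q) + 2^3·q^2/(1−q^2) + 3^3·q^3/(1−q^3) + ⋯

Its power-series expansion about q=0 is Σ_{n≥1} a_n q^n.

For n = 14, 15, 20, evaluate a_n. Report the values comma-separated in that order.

[q^14] f(14)=2744,f(7)=343,f(2)=8,f(1)=1 ⇒ 3096
q^15  k|15↦f(k): 1:1 3:27 5:125 15:3375  a_15=3528
d|20:{20,10,5,4,2,1}  Σf=8000+1000+125+64+8+1=9198

3096, 3528, 9198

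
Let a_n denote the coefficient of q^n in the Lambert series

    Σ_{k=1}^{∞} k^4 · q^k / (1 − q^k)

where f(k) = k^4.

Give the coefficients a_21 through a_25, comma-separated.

d|21:{1,3,7,21}  Σf=1+81+2401+194481=196964
[q^22] f(1)=1,f(2)=16,f(11)=14641,f(22)=234256 ⇒ 248914
d|23:{23,1}  Σf=279841+1=279842
[q^24] f(1)=1,f(2)=16,f(3)=81,f(4)=256,f(6)=1296,f(8)=4096,f(12)=20736,f(24)=331776 ⇒ 358258
q^25  k|25↦f(k): 1:1 5:625 25:390625  a_25=391251

196964, 248914, 279842, 358258, 391251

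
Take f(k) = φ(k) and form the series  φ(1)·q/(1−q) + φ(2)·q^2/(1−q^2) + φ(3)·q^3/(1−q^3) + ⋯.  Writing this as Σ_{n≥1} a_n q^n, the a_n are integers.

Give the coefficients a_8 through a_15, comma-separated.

[q^8] φ(1)=1,φ(2)=1,φ(4)=2,φ(8)=4 ⇒ 8
q^9  k|9↦φ(k): 9:6 3:2 1:1  a_9=9
d|10:{10,5,2,1}  Σφ=4+4+1+1=10
q^11  k|11↦φ(k): 1:1 11:10  a_11=11
[q^12] φ(1)=1,φ(2)=1,φ(3)=2,φ(4)=2,φ(6)=2,φ(12)=4 ⇒ 12
n=13: 13·1 1·13  φ→[12+1]=13
n=14: 1·14 2·7 7·2 14·1  φ→[1+1+6+6]=14
d|15:{15,5,3,1}  Σφ=8+4+2+1=15

8, 9, 10, 11, 12, 13, 14, 15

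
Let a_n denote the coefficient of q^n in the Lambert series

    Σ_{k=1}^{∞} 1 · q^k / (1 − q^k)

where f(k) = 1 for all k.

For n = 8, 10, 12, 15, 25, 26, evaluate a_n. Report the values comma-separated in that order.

4, 4, 6, 4, 3, 4

d|8:{8,4,2,1}  Σf=1+1+1+1=4
n=10: 10·1 5·2 2·5 1·10  f→[1+1+1+1]=4
n=12: 1·12 2·6 3·4 4·3 6·2 12·1  f→[1+1+1+1+1+1]=6
[q^15] f(15)=1,f(5)=1,f(3)=1,f(1)=1 ⇒ 4
n=25: 1·25 5·5 25·1  f→[1+1+1]=3
d|26:{1,2,13,26}  Σf=1+1+1+1=4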